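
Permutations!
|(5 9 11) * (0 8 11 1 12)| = 7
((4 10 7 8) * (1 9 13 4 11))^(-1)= [0, 11, 2, 3, 13, 5, 6, 10, 7, 1, 4, 8, 12, 9]= (1 11 8 7 10 4 13 9)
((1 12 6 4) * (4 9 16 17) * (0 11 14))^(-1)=[14, 4, 2, 3, 17, 5, 12, 7, 8, 6, 10, 0, 1, 13, 11, 15, 9, 16]=(0 14 11)(1 4 17 16 9 6 12)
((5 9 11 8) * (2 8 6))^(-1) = [0, 1, 6, 3, 4, 8, 11, 7, 2, 5, 10, 9] = (2 6 11 9 5 8)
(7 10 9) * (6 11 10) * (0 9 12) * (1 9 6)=(0 6 11 10 12)(1 9 7)=[6, 9, 2, 3, 4, 5, 11, 1, 8, 7, 12, 10, 0]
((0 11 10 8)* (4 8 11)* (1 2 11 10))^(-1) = (0 8 4)(1 11 2) = [8, 11, 1, 3, 0, 5, 6, 7, 4, 9, 10, 2]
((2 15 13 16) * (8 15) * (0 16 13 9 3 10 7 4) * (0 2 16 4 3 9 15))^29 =(16)(0 4 2 8)(3 7 10) =[4, 1, 8, 7, 2, 5, 6, 10, 0, 9, 3, 11, 12, 13, 14, 15, 16]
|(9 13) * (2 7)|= 2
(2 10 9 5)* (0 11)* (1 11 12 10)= [12, 11, 1, 3, 4, 2, 6, 7, 8, 5, 9, 0, 10]= (0 12 10 9 5 2 1 11)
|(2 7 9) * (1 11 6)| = |(1 11 6)(2 7 9)| = 3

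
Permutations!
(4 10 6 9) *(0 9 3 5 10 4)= (0 9)(3 5 10 6)= [9, 1, 2, 5, 4, 10, 3, 7, 8, 0, 6]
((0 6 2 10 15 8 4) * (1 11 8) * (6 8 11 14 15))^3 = (15) = [0, 1, 2, 3, 4, 5, 6, 7, 8, 9, 10, 11, 12, 13, 14, 15]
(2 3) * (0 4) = (0 4)(2 3) = [4, 1, 3, 2, 0]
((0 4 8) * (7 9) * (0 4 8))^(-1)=(0 4 8)(7 9)=[4, 1, 2, 3, 8, 5, 6, 9, 0, 7]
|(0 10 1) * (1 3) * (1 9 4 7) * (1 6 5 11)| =|(0 10 3 9 4 7 6 5 11 1)| =10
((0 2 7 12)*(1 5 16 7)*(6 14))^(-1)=(0 12 7 16 5 1 2)(6 14)=[12, 2, 0, 3, 4, 1, 14, 16, 8, 9, 10, 11, 7, 13, 6, 15, 5]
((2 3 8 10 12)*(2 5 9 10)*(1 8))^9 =(1 8 2 3)(5 9 10 12) =[0, 8, 3, 1, 4, 9, 6, 7, 2, 10, 12, 11, 5]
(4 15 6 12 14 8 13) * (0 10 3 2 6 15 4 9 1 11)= (15)(0 10 3 2 6 12 14 8 13 9 1 11)= [10, 11, 6, 2, 4, 5, 12, 7, 13, 1, 3, 0, 14, 9, 8, 15]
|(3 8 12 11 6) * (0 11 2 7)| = 8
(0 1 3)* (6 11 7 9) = (0 1 3)(6 11 7 9) = [1, 3, 2, 0, 4, 5, 11, 9, 8, 6, 10, 7]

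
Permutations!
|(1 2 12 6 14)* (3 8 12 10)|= |(1 2 10 3 8 12 6 14)|= 8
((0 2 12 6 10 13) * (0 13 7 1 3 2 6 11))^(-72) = (13) = [0, 1, 2, 3, 4, 5, 6, 7, 8, 9, 10, 11, 12, 13]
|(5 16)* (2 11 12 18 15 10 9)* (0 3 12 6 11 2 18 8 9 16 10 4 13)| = |(0 3 12 8 9 18 15 4 13)(5 10 16)(6 11)| = 18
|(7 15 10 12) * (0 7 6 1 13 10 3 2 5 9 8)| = |(0 7 15 3 2 5 9 8)(1 13 10 12 6)| = 40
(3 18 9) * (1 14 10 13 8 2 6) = [0, 14, 6, 18, 4, 5, 1, 7, 2, 3, 13, 11, 12, 8, 10, 15, 16, 17, 9] = (1 14 10 13 8 2 6)(3 18 9)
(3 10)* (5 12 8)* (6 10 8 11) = (3 8 5 12 11 6 10) = [0, 1, 2, 8, 4, 12, 10, 7, 5, 9, 3, 6, 11]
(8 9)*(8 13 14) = (8 9 13 14) = [0, 1, 2, 3, 4, 5, 6, 7, 9, 13, 10, 11, 12, 14, 8]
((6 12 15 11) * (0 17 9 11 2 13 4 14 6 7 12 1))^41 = (0 9 7 15 13 14 1 17 11 12 2 4 6) = [9, 17, 4, 3, 6, 5, 0, 15, 8, 7, 10, 12, 2, 14, 1, 13, 16, 11]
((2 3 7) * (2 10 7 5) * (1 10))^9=(10)=[0, 1, 2, 3, 4, 5, 6, 7, 8, 9, 10]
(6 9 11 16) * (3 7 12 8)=(3 7 12 8)(6 9 11 16)=[0, 1, 2, 7, 4, 5, 9, 12, 3, 11, 10, 16, 8, 13, 14, 15, 6]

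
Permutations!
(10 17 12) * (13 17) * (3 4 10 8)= (3 4 10 13 17 12 8)= [0, 1, 2, 4, 10, 5, 6, 7, 3, 9, 13, 11, 8, 17, 14, 15, 16, 12]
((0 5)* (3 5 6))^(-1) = [5, 1, 2, 6, 4, 3, 0] = (0 5 3 6)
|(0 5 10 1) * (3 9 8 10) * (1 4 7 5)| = |(0 1)(3 9 8 10 4 7 5)| = 14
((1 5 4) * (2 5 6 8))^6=(8)=[0, 1, 2, 3, 4, 5, 6, 7, 8]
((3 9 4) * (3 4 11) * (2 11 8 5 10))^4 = [0, 1, 8, 10, 4, 3, 6, 7, 11, 2, 9, 5] = (2 8 11 5 3 10 9)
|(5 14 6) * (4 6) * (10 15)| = |(4 6 5 14)(10 15)| = 4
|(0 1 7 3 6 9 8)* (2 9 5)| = 9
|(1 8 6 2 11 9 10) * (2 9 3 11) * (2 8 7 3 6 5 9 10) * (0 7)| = |(0 7 3 11 6 10 1)(2 8 5 9)| = 28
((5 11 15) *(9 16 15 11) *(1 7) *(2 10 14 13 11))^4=[0, 1, 11, 3, 4, 5, 6, 7, 8, 9, 2, 13, 12, 14, 10, 15, 16]=(16)(2 11 13 14 10)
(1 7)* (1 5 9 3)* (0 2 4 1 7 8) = (0 2 4 1 8)(3 7 5 9) = [2, 8, 4, 7, 1, 9, 6, 5, 0, 3]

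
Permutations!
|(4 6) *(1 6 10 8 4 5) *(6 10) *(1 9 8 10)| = 5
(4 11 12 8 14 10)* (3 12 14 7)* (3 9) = (3 12 8 7 9)(4 11 14 10) = [0, 1, 2, 12, 11, 5, 6, 9, 7, 3, 4, 14, 8, 13, 10]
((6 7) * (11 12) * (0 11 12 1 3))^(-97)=(12)(0 3 1 11)(6 7)=[3, 11, 2, 1, 4, 5, 7, 6, 8, 9, 10, 0, 12]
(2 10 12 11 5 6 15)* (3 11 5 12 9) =(2 10 9 3 11 12 5 6 15) =[0, 1, 10, 11, 4, 6, 15, 7, 8, 3, 9, 12, 5, 13, 14, 2]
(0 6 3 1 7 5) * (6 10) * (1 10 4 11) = [4, 7, 2, 10, 11, 0, 3, 5, 8, 9, 6, 1] = (0 4 11 1 7 5)(3 10 6)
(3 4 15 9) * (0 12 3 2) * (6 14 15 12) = (0 6 14 15 9 2)(3 4 12) = [6, 1, 0, 4, 12, 5, 14, 7, 8, 2, 10, 11, 3, 13, 15, 9]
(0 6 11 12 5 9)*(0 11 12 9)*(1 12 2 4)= (0 6 2 4 1 12 5)(9 11)= [6, 12, 4, 3, 1, 0, 2, 7, 8, 11, 10, 9, 5]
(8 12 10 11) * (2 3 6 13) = (2 3 6 13)(8 12 10 11) = [0, 1, 3, 6, 4, 5, 13, 7, 12, 9, 11, 8, 10, 2]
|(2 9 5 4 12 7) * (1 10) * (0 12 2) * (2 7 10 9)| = 8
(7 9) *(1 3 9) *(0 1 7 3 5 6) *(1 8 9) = (0 8 9 3 1 5 6) = [8, 5, 2, 1, 4, 6, 0, 7, 9, 3]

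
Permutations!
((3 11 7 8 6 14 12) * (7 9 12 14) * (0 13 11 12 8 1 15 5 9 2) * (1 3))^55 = (0 2 11 13)(1 15 5 9 8 6 7 3 12) = [2, 15, 11, 12, 4, 9, 7, 3, 6, 8, 10, 13, 1, 0, 14, 5]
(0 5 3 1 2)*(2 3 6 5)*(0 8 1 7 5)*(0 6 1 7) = (0 2 8 7 5 1 3) = [2, 3, 8, 0, 4, 1, 6, 5, 7]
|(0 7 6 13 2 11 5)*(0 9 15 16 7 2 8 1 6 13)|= |(0 2 11 5 9 15 16 7 13 8 1 6)|= 12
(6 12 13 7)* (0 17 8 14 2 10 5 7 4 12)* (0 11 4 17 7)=(0 7 6 11 4 12 13 17 8 14 2 10 5)=[7, 1, 10, 3, 12, 0, 11, 6, 14, 9, 5, 4, 13, 17, 2, 15, 16, 8]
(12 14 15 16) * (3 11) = [0, 1, 2, 11, 4, 5, 6, 7, 8, 9, 10, 3, 14, 13, 15, 16, 12] = (3 11)(12 14 15 16)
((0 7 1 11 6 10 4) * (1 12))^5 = (0 6 12 4 11 7 10 1) = [6, 0, 2, 3, 11, 5, 12, 10, 8, 9, 1, 7, 4]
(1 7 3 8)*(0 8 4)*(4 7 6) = [8, 6, 2, 7, 0, 5, 4, 3, 1] = (0 8 1 6 4)(3 7)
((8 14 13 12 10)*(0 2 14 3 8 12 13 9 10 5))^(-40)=[14, 1, 9, 3, 4, 2, 6, 7, 8, 12, 5, 11, 0, 13, 10]=(0 14 10 5 2 9 12)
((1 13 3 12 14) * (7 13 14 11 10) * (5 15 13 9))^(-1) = (1 14)(3 13 15 5 9 7 10 11 12) = [0, 14, 2, 13, 4, 9, 6, 10, 8, 7, 11, 12, 3, 15, 1, 5]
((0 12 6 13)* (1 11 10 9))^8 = [0, 1, 2, 3, 4, 5, 6, 7, 8, 9, 10, 11, 12, 13] = (13)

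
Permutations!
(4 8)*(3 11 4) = (3 11 4 8) = [0, 1, 2, 11, 8, 5, 6, 7, 3, 9, 10, 4]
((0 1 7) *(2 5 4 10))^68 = (10)(0 7 1) = [7, 0, 2, 3, 4, 5, 6, 1, 8, 9, 10]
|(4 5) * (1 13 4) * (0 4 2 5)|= |(0 4)(1 13 2 5)|= 4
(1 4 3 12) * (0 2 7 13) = (0 2 7 13)(1 4 3 12) = [2, 4, 7, 12, 3, 5, 6, 13, 8, 9, 10, 11, 1, 0]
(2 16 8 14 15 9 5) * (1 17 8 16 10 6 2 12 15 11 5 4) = (1 17 8 14 11 5 12 15 9 4)(2 10 6) = [0, 17, 10, 3, 1, 12, 2, 7, 14, 4, 6, 5, 15, 13, 11, 9, 16, 8]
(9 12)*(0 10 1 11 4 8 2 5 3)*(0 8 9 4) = (0 10 1 11)(2 5 3 8)(4 9 12) = [10, 11, 5, 8, 9, 3, 6, 7, 2, 12, 1, 0, 4]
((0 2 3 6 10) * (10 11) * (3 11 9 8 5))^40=(11)=[0, 1, 2, 3, 4, 5, 6, 7, 8, 9, 10, 11]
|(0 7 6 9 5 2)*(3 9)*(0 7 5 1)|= |(0 5 2 7 6 3 9 1)|= 8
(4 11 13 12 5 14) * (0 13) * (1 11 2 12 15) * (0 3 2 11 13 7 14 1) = (0 7 14 4 11 3 2 12 5 1 13 15) = [7, 13, 12, 2, 11, 1, 6, 14, 8, 9, 10, 3, 5, 15, 4, 0]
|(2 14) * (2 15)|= |(2 14 15)|= 3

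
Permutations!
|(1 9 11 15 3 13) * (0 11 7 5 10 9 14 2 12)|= 36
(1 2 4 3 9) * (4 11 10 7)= [0, 2, 11, 9, 3, 5, 6, 4, 8, 1, 7, 10]= (1 2 11 10 7 4 3 9)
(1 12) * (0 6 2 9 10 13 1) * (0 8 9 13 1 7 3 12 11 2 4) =[6, 11, 13, 12, 0, 5, 4, 3, 9, 10, 1, 2, 8, 7] =(0 6 4)(1 11 2 13 7 3 12 8 9 10)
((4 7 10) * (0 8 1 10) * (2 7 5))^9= (0 8 1 10 4 5 2 7)= [8, 10, 7, 3, 5, 2, 6, 0, 1, 9, 4]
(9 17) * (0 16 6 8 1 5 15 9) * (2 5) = (0 16 6 8 1 2 5 15 9 17) = [16, 2, 5, 3, 4, 15, 8, 7, 1, 17, 10, 11, 12, 13, 14, 9, 6, 0]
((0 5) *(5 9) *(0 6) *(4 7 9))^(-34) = (0 7 5)(4 9 6) = [7, 1, 2, 3, 9, 0, 4, 5, 8, 6]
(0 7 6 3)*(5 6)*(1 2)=(0 7 5 6 3)(1 2)=[7, 2, 1, 0, 4, 6, 3, 5]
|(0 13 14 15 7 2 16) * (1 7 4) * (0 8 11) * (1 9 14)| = 8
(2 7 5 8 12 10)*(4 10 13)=(2 7 5 8 12 13 4 10)=[0, 1, 7, 3, 10, 8, 6, 5, 12, 9, 2, 11, 13, 4]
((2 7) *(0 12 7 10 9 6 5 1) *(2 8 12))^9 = (12)(0 10 6 1 2 9 5) = [10, 2, 9, 3, 4, 0, 1, 7, 8, 5, 6, 11, 12]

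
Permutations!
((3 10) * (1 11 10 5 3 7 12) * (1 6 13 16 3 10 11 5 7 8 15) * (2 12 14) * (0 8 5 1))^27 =(2 13 7 12 16 14 6 3)(5 10) =[0, 1, 13, 2, 4, 10, 3, 12, 8, 9, 5, 11, 16, 7, 6, 15, 14]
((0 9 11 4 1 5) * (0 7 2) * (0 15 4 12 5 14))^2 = (0 11 5 2 4 14 9 12 7 15 1) = [11, 0, 4, 3, 14, 2, 6, 15, 8, 12, 10, 5, 7, 13, 9, 1]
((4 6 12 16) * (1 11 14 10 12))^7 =[0, 6, 2, 3, 16, 5, 4, 7, 8, 9, 14, 1, 10, 13, 11, 15, 12] =(1 6 4 16 12 10 14 11)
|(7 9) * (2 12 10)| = |(2 12 10)(7 9)| = 6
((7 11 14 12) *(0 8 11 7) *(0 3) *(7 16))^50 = (16)(0 11 12)(3 8 14) = [11, 1, 2, 8, 4, 5, 6, 7, 14, 9, 10, 12, 0, 13, 3, 15, 16]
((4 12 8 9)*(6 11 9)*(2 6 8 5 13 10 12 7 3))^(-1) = (2 3 7 4 9 11 6)(5 12 10 13) = [0, 1, 3, 7, 9, 12, 2, 4, 8, 11, 13, 6, 10, 5]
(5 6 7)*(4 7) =(4 7 5 6) =[0, 1, 2, 3, 7, 6, 4, 5]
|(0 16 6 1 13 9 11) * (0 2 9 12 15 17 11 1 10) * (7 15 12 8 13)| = |(0 16 6 10)(1 7 15 17 11 2 9)(8 13)| = 28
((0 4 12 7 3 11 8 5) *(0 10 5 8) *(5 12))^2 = (0 5 12 3)(4 10 7 11) = [5, 1, 2, 0, 10, 12, 6, 11, 8, 9, 7, 4, 3]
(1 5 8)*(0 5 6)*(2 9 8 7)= (0 5 7 2 9 8 1 6)= [5, 6, 9, 3, 4, 7, 0, 2, 1, 8]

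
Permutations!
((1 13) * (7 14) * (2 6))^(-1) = (1 13)(2 6)(7 14) = [0, 13, 6, 3, 4, 5, 2, 14, 8, 9, 10, 11, 12, 1, 7]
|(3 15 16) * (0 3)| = 4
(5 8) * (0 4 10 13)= [4, 1, 2, 3, 10, 8, 6, 7, 5, 9, 13, 11, 12, 0]= (0 4 10 13)(5 8)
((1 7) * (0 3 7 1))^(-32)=(0 3 7)=[3, 1, 2, 7, 4, 5, 6, 0]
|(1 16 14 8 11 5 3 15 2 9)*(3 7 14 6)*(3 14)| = |(1 16 6 14 8 11 5 7 3 15 2 9)| = 12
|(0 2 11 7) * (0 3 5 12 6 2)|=|(2 11 7 3 5 12 6)|=7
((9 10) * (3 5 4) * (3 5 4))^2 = (10)(3 5 4) = [0, 1, 2, 5, 3, 4, 6, 7, 8, 9, 10]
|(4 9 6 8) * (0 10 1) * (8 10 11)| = 8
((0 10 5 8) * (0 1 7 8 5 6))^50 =(0 6 10)(1 8 7) =[6, 8, 2, 3, 4, 5, 10, 1, 7, 9, 0]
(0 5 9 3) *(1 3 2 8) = [5, 3, 8, 0, 4, 9, 6, 7, 1, 2] = (0 5 9 2 8 1 3)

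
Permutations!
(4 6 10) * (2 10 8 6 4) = (2 10)(6 8) = [0, 1, 10, 3, 4, 5, 8, 7, 6, 9, 2]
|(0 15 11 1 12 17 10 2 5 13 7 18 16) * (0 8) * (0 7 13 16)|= 13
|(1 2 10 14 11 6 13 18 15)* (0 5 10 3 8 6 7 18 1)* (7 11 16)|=|(0 5 10 14 16 7 18 15)(1 2 3 8 6 13)|=24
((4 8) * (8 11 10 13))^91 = [0, 1, 2, 3, 11, 5, 6, 7, 4, 9, 13, 10, 12, 8] = (4 11 10 13 8)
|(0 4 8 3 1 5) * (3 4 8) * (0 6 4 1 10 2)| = |(0 8 1 5 6 4 3 10 2)| = 9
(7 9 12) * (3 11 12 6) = (3 11 12 7 9 6) = [0, 1, 2, 11, 4, 5, 3, 9, 8, 6, 10, 12, 7]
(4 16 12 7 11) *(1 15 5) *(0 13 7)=(0 13 7 11 4 16 12)(1 15 5)=[13, 15, 2, 3, 16, 1, 6, 11, 8, 9, 10, 4, 0, 7, 14, 5, 12]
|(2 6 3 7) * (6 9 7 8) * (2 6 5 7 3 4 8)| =|(2 9 3)(4 8 5 7 6)| =15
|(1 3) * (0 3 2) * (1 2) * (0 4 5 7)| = 6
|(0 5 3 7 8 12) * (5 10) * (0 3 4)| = 4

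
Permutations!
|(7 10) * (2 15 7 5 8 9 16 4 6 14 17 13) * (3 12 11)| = |(2 15 7 10 5 8 9 16 4 6 14 17 13)(3 12 11)| = 39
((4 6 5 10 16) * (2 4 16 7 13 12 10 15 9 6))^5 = (16)(2 4)(5 15 9 6)(7 13 12 10) = [0, 1, 4, 3, 2, 15, 5, 13, 8, 6, 7, 11, 10, 12, 14, 9, 16]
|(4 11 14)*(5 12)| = 6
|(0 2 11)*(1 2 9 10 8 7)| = 8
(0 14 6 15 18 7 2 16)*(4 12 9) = (0 14 6 15 18 7 2 16)(4 12 9) = [14, 1, 16, 3, 12, 5, 15, 2, 8, 4, 10, 11, 9, 13, 6, 18, 0, 17, 7]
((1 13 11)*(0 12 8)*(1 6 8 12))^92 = (0 13 6)(1 11 8) = [13, 11, 2, 3, 4, 5, 0, 7, 1, 9, 10, 8, 12, 6]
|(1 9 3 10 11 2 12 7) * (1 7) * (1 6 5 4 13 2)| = |(1 9 3 10 11)(2 12 6 5 4 13)| = 30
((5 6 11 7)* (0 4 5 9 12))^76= (0 11)(4 7)(5 9)(6 12)= [11, 1, 2, 3, 7, 9, 12, 4, 8, 5, 10, 0, 6]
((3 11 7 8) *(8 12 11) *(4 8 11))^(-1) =(3 8 4 12 7 11) =[0, 1, 2, 8, 12, 5, 6, 11, 4, 9, 10, 3, 7]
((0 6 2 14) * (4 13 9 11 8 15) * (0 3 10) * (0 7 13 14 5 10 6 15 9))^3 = [14, 1, 7, 5, 6, 13, 10, 15, 8, 9, 0, 11, 12, 4, 2, 3] = (0 14 2 7 15 3 5 13 4 6 10)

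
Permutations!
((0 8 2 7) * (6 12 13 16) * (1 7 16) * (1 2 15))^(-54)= (0 8 15 1 7)(2 16 6 12 13)= [8, 7, 16, 3, 4, 5, 12, 0, 15, 9, 10, 11, 13, 2, 14, 1, 6]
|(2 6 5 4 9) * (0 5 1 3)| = |(0 5 4 9 2 6 1 3)| = 8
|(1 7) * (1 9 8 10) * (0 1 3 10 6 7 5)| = 12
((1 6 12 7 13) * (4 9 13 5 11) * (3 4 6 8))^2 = [0, 3, 2, 9, 13, 6, 7, 11, 4, 1, 10, 12, 5, 8] = (1 3 9)(4 13 8)(5 6 7 11 12)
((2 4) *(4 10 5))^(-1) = (2 4 5 10) = [0, 1, 4, 3, 5, 10, 6, 7, 8, 9, 2]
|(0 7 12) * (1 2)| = |(0 7 12)(1 2)| = 6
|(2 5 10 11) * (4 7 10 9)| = 7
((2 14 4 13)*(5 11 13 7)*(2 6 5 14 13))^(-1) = (2 11 5 6 13)(4 14 7) = [0, 1, 11, 3, 14, 6, 13, 4, 8, 9, 10, 5, 12, 2, 7]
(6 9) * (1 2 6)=[0, 2, 6, 3, 4, 5, 9, 7, 8, 1]=(1 2 6 9)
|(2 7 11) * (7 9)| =|(2 9 7 11)| =4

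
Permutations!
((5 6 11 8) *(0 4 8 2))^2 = [8, 1, 4, 3, 5, 11, 2, 7, 6, 9, 10, 0] = (0 8 6 2 4 5 11)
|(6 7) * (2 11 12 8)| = |(2 11 12 8)(6 7)| = 4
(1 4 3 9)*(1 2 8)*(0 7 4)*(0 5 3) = [7, 5, 8, 9, 0, 3, 6, 4, 1, 2] = (0 7 4)(1 5 3 9 2 8)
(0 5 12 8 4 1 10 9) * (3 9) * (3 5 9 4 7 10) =(0 9)(1 3 4)(5 12 8 7 10) =[9, 3, 2, 4, 1, 12, 6, 10, 7, 0, 5, 11, 8]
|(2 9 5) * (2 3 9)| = 3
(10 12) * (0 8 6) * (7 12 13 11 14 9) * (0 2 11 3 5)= (0 8 6 2 11 14 9 7 12 10 13 3 5)= [8, 1, 11, 5, 4, 0, 2, 12, 6, 7, 13, 14, 10, 3, 9]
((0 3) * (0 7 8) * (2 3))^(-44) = (0 2 3 7 8) = [2, 1, 3, 7, 4, 5, 6, 8, 0]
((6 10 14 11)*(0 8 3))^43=(0 8 3)(6 11 14 10)=[8, 1, 2, 0, 4, 5, 11, 7, 3, 9, 6, 14, 12, 13, 10]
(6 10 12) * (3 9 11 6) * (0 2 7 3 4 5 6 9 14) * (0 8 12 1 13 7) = [2, 13, 0, 14, 5, 6, 10, 3, 12, 11, 1, 9, 4, 7, 8] = (0 2)(1 13 7 3 14 8 12 4 5 6 10)(9 11)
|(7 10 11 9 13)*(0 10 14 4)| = 8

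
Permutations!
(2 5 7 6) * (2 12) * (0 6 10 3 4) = [6, 1, 5, 4, 0, 7, 12, 10, 8, 9, 3, 11, 2] = (0 6 12 2 5 7 10 3 4)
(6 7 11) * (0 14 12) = (0 14 12)(6 7 11) = [14, 1, 2, 3, 4, 5, 7, 11, 8, 9, 10, 6, 0, 13, 12]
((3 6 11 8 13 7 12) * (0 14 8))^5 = [12, 1, 2, 8, 4, 5, 13, 0, 6, 9, 10, 7, 14, 11, 3] = (0 12 14 3 8 6 13 11 7)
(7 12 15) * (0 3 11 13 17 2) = (0 3 11 13 17 2)(7 12 15) = [3, 1, 0, 11, 4, 5, 6, 12, 8, 9, 10, 13, 15, 17, 14, 7, 16, 2]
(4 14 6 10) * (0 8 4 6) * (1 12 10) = [8, 12, 2, 3, 14, 5, 1, 7, 4, 9, 6, 11, 10, 13, 0] = (0 8 4 14)(1 12 10 6)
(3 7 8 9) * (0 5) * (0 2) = (0 5 2)(3 7 8 9) = [5, 1, 0, 7, 4, 2, 6, 8, 9, 3]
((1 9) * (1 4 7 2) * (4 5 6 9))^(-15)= (9)(1 4 7 2)= [0, 4, 1, 3, 7, 5, 6, 2, 8, 9]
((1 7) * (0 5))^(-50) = (7) = [0, 1, 2, 3, 4, 5, 6, 7]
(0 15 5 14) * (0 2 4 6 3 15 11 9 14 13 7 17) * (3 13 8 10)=(0 11 9 14 2 4 6 13 7 17)(3 15 5 8 10)=[11, 1, 4, 15, 6, 8, 13, 17, 10, 14, 3, 9, 12, 7, 2, 5, 16, 0]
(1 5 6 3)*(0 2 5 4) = (0 2 5 6 3 1 4) = [2, 4, 5, 1, 0, 6, 3]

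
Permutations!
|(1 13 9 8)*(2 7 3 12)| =4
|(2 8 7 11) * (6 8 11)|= 6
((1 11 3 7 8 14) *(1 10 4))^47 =(1 4 10 14 8 7 3 11) =[0, 4, 2, 11, 10, 5, 6, 3, 7, 9, 14, 1, 12, 13, 8]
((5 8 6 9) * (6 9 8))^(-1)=(5 9 8 6)=[0, 1, 2, 3, 4, 9, 5, 7, 6, 8]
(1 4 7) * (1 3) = (1 4 7 3) = [0, 4, 2, 1, 7, 5, 6, 3]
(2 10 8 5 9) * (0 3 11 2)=(0 3 11 2 10 8 5 9)=[3, 1, 10, 11, 4, 9, 6, 7, 5, 0, 8, 2]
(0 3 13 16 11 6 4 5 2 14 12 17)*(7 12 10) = [3, 1, 14, 13, 5, 2, 4, 12, 8, 9, 7, 6, 17, 16, 10, 15, 11, 0] = (0 3 13 16 11 6 4 5 2 14 10 7 12 17)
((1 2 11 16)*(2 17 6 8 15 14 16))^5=(1 14 8 17 16 15 6)(2 11)=[0, 14, 11, 3, 4, 5, 1, 7, 17, 9, 10, 2, 12, 13, 8, 6, 15, 16]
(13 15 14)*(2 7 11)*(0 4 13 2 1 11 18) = [4, 11, 7, 3, 13, 5, 6, 18, 8, 9, 10, 1, 12, 15, 2, 14, 16, 17, 0] = (0 4 13 15 14 2 7 18)(1 11)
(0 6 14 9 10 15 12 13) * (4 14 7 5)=(0 6 7 5 4 14 9 10 15 12 13)=[6, 1, 2, 3, 14, 4, 7, 5, 8, 10, 15, 11, 13, 0, 9, 12]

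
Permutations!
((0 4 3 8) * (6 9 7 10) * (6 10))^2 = (10)(0 3)(4 8)(6 7 9) = [3, 1, 2, 0, 8, 5, 7, 9, 4, 6, 10]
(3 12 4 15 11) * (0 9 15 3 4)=(0 9 15 11 4 3 12)=[9, 1, 2, 12, 3, 5, 6, 7, 8, 15, 10, 4, 0, 13, 14, 11]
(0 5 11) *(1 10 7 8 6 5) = [1, 10, 2, 3, 4, 11, 5, 8, 6, 9, 7, 0] = (0 1 10 7 8 6 5 11)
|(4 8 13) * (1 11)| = 6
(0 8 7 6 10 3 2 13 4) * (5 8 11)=(0 11 5 8 7 6 10 3 2 13 4)=[11, 1, 13, 2, 0, 8, 10, 6, 7, 9, 3, 5, 12, 4]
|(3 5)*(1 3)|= |(1 3 5)|= 3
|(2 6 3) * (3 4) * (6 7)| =5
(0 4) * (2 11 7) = (0 4)(2 11 7) = [4, 1, 11, 3, 0, 5, 6, 2, 8, 9, 10, 7]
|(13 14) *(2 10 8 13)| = |(2 10 8 13 14)| = 5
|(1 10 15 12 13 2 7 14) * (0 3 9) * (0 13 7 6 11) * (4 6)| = |(0 3 9 13 2 4 6 11)(1 10 15 12 7 14)| = 24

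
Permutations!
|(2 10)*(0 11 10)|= |(0 11 10 2)|= 4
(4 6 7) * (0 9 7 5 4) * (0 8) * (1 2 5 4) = [9, 2, 5, 3, 6, 1, 4, 8, 0, 7] = (0 9 7 8)(1 2 5)(4 6)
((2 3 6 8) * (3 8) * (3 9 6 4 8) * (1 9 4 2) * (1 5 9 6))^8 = (1 4 5)(6 8 9) = [0, 4, 2, 3, 5, 1, 8, 7, 9, 6]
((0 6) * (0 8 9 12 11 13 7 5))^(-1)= (0 5 7 13 11 12 9 8 6)= [5, 1, 2, 3, 4, 7, 0, 13, 6, 8, 10, 12, 9, 11]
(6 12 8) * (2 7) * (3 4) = [0, 1, 7, 4, 3, 5, 12, 2, 6, 9, 10, 11, 8] = (2 7)(3 4)(6 12 8)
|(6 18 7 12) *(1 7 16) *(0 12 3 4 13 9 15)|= |(0 12 6 18 16 1 7 3 4 13 9 15)|= 12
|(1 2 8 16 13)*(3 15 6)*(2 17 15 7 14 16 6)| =11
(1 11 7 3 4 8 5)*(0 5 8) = (0 5 1 11 7 3 4) = [5, 11, 2, 4, 0, 1, 6, 3, 8, 9, 10, 7]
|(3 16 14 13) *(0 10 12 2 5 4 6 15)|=|(0 10 12 2 5 4 6 15)(3 16 14 13)|=8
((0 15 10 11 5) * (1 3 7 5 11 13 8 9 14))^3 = (0 13 14 7 15 8 1 5 10 9 3) = [13, 5, 2, 0, 4, 10, 6, 15, 1, 3, 9, 11, 12, 14, 7, 8]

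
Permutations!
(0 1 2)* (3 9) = (0 1 2)(3 9) = [1, 2, 0, 9, 4, 5, 6, 7, 8, 3]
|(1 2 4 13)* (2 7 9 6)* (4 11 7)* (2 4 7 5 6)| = |(1 7 9 2 11 5 6 4 13)| = 9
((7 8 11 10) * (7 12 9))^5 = [0, 1, 2, 3, 4, 5, 6, 9, 7, 12, 11, 8, 10] = (7 9 12 10 11 8)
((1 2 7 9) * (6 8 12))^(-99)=(12)(1 2 7 9)=[0, 2, 7, 3, 4, 5, 6, 9, 8, 1, 10, 11, 12]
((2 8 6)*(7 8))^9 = (2 7 8 6) = [0, 1, 7, 3, 4, 5, 2, 8, 6]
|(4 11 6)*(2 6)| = 4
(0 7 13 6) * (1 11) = (0 7 13 6)(1 11) = [7, 11, 2, 3, 4, 5, 0, 13, 8, 9, 10, 1, 12, 6]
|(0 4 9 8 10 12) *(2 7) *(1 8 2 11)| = 10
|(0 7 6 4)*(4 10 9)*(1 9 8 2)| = |(0 7 6 10 8 2 1 9 4)| = 9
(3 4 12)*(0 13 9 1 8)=(0 13 9 1 8)(3 4 12)=[13, 8, 2, 4, 12, 5, 6, 7, 0, 1, 10, 11, 3, 9]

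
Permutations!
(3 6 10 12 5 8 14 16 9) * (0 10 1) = (0 10 12 5 8 14 16 9 3 6 1) = [10, 0, 2, 6, 4, 8, 1, 7, 14, 3, 12, 11, 5, 13, 16, 15, 9]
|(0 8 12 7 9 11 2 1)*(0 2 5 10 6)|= |(0 8 12 7 9 11 5 10 6)(1 2)|= 18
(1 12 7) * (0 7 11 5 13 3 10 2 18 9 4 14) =(0 7 1 12 11 5 13 3 10 2 18 9 4 14) =[7, 12, 18, 10, 14, 13, 6, 1, 8, 4, 2, 5, 11, 3, 0, 15, 16, 17, 9]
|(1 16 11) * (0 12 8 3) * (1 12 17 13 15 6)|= |(0 17 13 15 6 1 16 11 12 8 3)|= 11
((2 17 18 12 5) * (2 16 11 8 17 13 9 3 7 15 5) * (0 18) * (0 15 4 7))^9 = (0 12 13 3 18 2 9)(4 7)(5 8)(11 15)(16 17) = [12, 1, 9, 18, 7, 8, 6, 4, 5, 0, 10, 15, 13, 3, 14, 11, 17, 16, 2]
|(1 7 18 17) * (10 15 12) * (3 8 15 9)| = 12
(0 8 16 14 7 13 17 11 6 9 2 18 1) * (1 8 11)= [11, 0, 18, 3, 4, 5, 9, 13, 16, 2, 10, 6, 12, 17, 7, 15, 14, 1, 8]= (0 11 6 9 2 18 8 16 14 7 13 17 1)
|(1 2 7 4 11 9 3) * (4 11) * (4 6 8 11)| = 9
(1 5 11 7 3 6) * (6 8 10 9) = [0, 5, 2, 8, 4, 11, 1, 3, 10, 6, 9, 7] = (1 5 11 7 3 8 10 9 6)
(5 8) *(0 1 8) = (0 1 8 5) = [1, 8, 2, 3, 4, 0, 6, 7, 5]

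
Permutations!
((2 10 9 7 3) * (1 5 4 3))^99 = (1 3 9 5 2 7 4 10) = [0, 3, 7, 9, 10, 2, 6, 4, 8, 5, 1]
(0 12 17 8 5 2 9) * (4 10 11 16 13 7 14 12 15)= (0 15 4 10 11 16 13 7 14 12 17 8 5 2 9)= [15, 1, 9, 3, 10, 2, 6, 14, 5, 0, 11, 16, 17, 7, 12, 4, 13, 8]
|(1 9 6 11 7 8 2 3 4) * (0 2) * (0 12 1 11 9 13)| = 10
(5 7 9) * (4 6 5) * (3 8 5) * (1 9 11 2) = [0, 9, 1, 8, 6, 7, 3, 11, 5, 4, 10, 2] = (1 9 4 6 3 8 5 7 11 2)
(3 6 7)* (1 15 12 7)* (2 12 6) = (1 15 6)(2 12 7 3) = [0, 15, 12, 2, 4, 5, 1, 3, 8, 9, 10, 11, 7, 13, 14, 6]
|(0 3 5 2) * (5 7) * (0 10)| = 6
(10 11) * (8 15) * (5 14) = [0, 1, 2, 3, 4, 14, 6, 7, 15, 9, 11, 10, 12, 13, 5, 8] = (5 14)(8 15)(10 11)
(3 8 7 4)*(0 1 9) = (0 1 9)(3 8 7 4) = [1, 9, 2, 8, 3, 5, 6, 4, 7, 0]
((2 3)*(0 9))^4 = [0, 1, 2, 3, 4, 5, 6, 7, 8, 9] = (9)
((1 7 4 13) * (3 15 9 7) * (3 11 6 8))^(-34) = (1 9 6 4 3)(7 8 13 15 11) = [0, 9, 2, 1, 3, 5, 4, 8, 13, 6, 10, 7, 12, 15, 14, 11]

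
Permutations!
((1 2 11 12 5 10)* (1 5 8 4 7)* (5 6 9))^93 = [0, 11, 12, 3, 1, 10, 9, 2, 7, 5, 6, 8, 4] = (1 11 8 7 2 12 4)(5 10 6 9)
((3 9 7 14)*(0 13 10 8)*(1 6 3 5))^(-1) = [8, 5, 2, 6, 4, 14, 1, 9, 10, 3, 13, 11, 12, 0, 7] = (0 8 10 13)(1 5 14 7 9 3 6)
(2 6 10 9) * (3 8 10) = (2 6 3 8 10 9) = [0, 1, 6, 8, 4, 5, 3, 7, 10, 2, 9]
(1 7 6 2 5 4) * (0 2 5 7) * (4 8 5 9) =[2, 0, 7, 3, 1, 8, 9, 6, 5, 4] =(0 2 7 6 9 4 1)(5 8)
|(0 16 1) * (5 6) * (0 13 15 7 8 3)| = |(0 16 1 13 15 7 8 3)(5 6)| = 8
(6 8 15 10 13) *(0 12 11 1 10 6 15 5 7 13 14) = (0 12 11 1 10 14)(5 7 13 15 6 8) = [12, 10, 2, 3, 4, 7, 8, 13, 5, 9, 14, 1, 11, 15, 0, 6]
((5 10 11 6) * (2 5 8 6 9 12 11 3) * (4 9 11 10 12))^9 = (2 3 10 12 5)(4 9)(6 8) = [0, 1, 3, 10, 9, 2, 8, 7, 6, 4, 12, 11, 5]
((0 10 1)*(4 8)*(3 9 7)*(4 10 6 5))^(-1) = (0 1 10 8 4 5 6)(3 7 9) = [1, 10, 2, 7, 5, 6, 0, 9, 4, 3, 8]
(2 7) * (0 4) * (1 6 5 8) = (0 4)(1 6 5 8)(2 7) = [4, 6, 7, 3, 0, 8, 5, 2, 1]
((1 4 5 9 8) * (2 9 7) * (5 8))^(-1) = (1 8 4)(2 7 5 9) = [0, 8, 7, 3, 1, 9, 6, 5, 4, 2]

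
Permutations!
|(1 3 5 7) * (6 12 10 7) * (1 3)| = |(3 5 6 12 10 7)| = 6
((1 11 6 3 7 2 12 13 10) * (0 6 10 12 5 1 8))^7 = [11, 7, 6, 8, 4, 3, 10, 0, 1, 9, 5, 2, 13, 12] = (0 11 2 6 10 5 3 8 1 7)(12 13)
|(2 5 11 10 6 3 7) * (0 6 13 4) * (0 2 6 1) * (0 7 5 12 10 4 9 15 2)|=24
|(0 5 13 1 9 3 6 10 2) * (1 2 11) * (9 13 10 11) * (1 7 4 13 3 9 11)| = |(0 5 10 11 7 4 13 2)(1 3 6)| = 24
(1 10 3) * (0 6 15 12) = [6, 10, 2, 1, 4, 5, 15, 7, 8, 9, 3, 11, 0, 13, 14, 12] = (0 6 15 12)(1 10 3)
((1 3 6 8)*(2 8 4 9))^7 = (9) = [0, 1, 2, 3, 4, 5, 6, 7, 8, 9]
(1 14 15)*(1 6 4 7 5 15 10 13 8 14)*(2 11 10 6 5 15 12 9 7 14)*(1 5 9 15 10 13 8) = (1 5 12 15 9 7 10 8 2 11 13)(4 14 6) = [0, 5, 11, 3, 14, 12, 4, 10, 2, 7, 8, 13, 15, 1, 6, 9]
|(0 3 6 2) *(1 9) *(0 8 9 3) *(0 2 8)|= |(0 2)(1 3 6 8 9)|= 10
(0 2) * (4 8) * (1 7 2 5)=[5, 7, 0, 3, 8, 1, 6, 2, 4]=(0 5 1 7 2)(4 8)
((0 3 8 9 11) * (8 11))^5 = [11, 1, 2, 0, 4, 5, 6, 7, 9, 8, 10, 3] = (0 11 3)(8 9)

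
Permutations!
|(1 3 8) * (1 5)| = |(1 3 8 5)| = 4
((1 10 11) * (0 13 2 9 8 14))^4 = [8, 10, 0, 3, 4, 5, 6, 7, 2, 13, 11, 1, 12, 14, 9] = (0 8 2)(1 10 11)(9 13 14)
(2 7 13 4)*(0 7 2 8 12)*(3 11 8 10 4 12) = [7, 1, 2, 11, 10, 5, 6, 13, 3, 9, 4, 8, 0, 12] = (0 7 13 12)(3 11 8)(4 10)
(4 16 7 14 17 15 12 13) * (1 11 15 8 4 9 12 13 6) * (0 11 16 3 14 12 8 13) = (0 11 15)(1 16 7 12 6)(3 14 17 13 9 8 4) = [11, 16, 2, 14, 3, 5, 1, 12, 4, 8, 10, 15, 6, 9, 17, 0, 7, 13]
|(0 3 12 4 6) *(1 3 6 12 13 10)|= 4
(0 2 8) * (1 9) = (0 2 8)(1 9) = [2, 9, 8, 3, 4, 5, 6, 7, 0, 1]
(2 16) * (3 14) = (2 16)(3 14) = [0, 1, 16, 14, 4, 5, 6, 7, 8, 9, 10, 11, 12, 13, 3, 15, 2]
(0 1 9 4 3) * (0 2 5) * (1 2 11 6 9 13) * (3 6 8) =(0 2 5)(1 13)(3 11 8)(4 6 9) =[2, 13, 5, 11, 6, 0, 9, 7, 3, 4, 10, 8, 12, 1]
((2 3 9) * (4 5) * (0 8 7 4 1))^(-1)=(0 1 5 4 7 8)(2 9 3)=[1, 5, 9, 2, 7, 4, 6, 8, 0, 3]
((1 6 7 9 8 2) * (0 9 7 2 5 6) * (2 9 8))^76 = [1, 2, 9, 3, 4, 8, 5, 7, 0, 6] = (0 1 2 9 6 5 8)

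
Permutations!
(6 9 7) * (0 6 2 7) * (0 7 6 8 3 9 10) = (0 8 3 9 7 2 6 10) = [8, 1, 6, 9, 4, 5, 10, 2, 3, 7, 0]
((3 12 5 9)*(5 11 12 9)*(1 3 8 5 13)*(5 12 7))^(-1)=[0, 13, 2, 1, 4, 7, 6, 11, 9, 3, 10, 12, 8, 5]=(1 13 5 7 11 12 8 9 3)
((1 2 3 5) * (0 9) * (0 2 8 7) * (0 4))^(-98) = (0 9 2 3 5 1 8 7 4) = [9, 8, 3, 5, 0, 1, 6, 4, 7, 2]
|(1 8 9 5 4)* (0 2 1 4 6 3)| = |(0 2 1 8 9 5 6 3)| = 8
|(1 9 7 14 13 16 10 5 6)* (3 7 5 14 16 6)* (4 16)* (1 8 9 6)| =12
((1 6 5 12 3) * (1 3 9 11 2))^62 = (1 2 11 9 12 5 6) = [0, 2, 11, 3, 4, 6, 1, 7, 8, 12, 10, 9, 5]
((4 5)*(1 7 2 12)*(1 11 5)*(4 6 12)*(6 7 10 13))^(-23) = [0, 7, 11, 3, 5, 6, 1, 12, 8, 9, 2, 13, 10, 4] = (1 7 12 10 2 11 13 4 5 6)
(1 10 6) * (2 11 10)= (1 2 11 10 6)= [0, 2, 11, 3, 4, 5, 1, 7, 8, 9, 6, 10]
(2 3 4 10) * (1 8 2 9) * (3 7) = (1 8 2 7 3 4 10 9) = [0, 8, 7, 4, 10, 5, 6, 3, 2, 1, 9]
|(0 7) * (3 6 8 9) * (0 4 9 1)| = 8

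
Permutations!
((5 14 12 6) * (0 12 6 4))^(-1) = (0 4 12)(5 6 14) = [4, 1, 2, 3, 12, 6, 14, 7, 8, 9, 10, 11, 0, 13, 5]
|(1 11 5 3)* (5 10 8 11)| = 3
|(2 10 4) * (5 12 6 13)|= 12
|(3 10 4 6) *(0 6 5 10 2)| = |(0 6 3 2)(4 5 10)| = 12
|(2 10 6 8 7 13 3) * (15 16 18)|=21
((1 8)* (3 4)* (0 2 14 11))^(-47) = (0 2 14 11)(1 8)(3 4) = [2, 8, 14, 4, 3, 5, 6, 7, 1, 9, 10, 0, 12, 13, 11]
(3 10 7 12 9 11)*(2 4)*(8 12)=(2 4)(3 10 7 8 12 9 11)=[0, 1, 4, 10, 2, 5, 6, 8, 12, 11, 7, 3, 9]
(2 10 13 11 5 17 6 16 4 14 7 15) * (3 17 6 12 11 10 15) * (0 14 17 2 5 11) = (0 14 7 3 2 15 5 6 16 4 17 12)(10 13) = [14, 1, 15, 2, 17, 6, 16, 3, 8, 9, 13, 11, 0, 10, 7, 5, 4, 12]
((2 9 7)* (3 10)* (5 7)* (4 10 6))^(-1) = (2 7 5 9)(3 10 4 6) = [0, 1, 7, 10, 6, 9, 3, 5, 8, 2, 4]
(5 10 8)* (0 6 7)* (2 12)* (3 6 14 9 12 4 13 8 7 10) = (0 14 9 12 2 4 13 8 5 3 6 10 7) = [14, 1, 4, 6, 13, 3, 10, 0, 5, 12, 7, 11, 2, 8, 9]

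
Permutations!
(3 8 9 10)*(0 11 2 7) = (0 11 2 7)(3 8 9 10) = [11, 1, 7, 8, 4, 5, 6, 0, 9, 10, 3, 2]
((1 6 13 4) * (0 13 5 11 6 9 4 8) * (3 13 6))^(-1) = (0 8 13 3 11 5 6)(1 4 9) = [8, 4, 2, 11, 9, 6, 0, 7, 13, 1, 10, 5, 12, 3]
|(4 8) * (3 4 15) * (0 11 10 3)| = |(0 11 10 3 4 8 15)| = 7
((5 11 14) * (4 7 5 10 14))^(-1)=(4 11 5 7)(10 14)=[0, 1, 2, 3, 11, 7, 6, 4, 8, 9, 14, 5, 12, 13, 10]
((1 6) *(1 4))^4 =(1 6 4) =[0, 6, 2, 3, 1, 5, 4]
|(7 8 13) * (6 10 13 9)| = |(6 10 13 7 8 9)| = 6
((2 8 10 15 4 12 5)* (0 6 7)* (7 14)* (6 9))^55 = (2 5 12 4 15 10 8) = [0, 1, 5, 3, 15, 12, 6, 7, 2, 9, 8, 11, 4, 13, 14, 10]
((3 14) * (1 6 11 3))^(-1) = (1 14 3 11 6) = [0, 14, 2, 11, 4, 5, 1, 7, 8, 9, 10, 6, 12, 13, 3]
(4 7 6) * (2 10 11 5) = (2 10 11 5)(4 7 6) = [0, 1, 10, 3, 7, 2, 4, 6, 8, 9, 11, 5]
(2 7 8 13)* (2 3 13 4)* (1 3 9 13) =(1 3)(2 7 8 4)(9 13) =[0, 3, 7, 1, 2, 5, 6, 8, 4, 13, 10, 11, 12, 9]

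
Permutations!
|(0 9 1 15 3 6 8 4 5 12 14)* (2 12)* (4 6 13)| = |(0 9 1 15 3 13 4 5 2 12 14)(6 8)| = 22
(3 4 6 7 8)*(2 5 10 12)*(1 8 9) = (1 8 3 4 6 7 9)(2 5 10 12) = [0, 8, 5, 4, 6, 10, 7, 9, 3, 1, 12, 11, 2]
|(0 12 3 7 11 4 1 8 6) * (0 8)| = 14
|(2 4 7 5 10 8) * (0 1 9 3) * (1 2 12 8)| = 18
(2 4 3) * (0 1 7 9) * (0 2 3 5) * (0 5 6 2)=(0 1 7 9)(2 4 6)=[1, 7, 4, 3, 6, 5, 2, 9, 8, 0]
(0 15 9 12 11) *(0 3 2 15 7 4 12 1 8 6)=(0 7 4 12 11 3 2 15 9 1 8 6)=[7, 8, 15, 2, 12, 5, 0, 4, 6, 1, 10, 3, 11, 13, 14, 9]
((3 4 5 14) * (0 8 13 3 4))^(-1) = (0 3 13 8)(4 14 5) = [3, 1, 2, 13, 14, 4, 6, 7, 0, 9, 10, 11, 12, 8, 5]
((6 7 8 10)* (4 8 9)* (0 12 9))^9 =(0 12 9 4 8 10 6 7) =[12, 1, 2, 3, 8, 5, 7, 0, 10, 4, 6, 11, 9]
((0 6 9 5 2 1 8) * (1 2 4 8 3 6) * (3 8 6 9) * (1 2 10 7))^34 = (0 1 10)(2 8 7)(3 6 4 5 9) = [1, 10, 8, 6, 5, 9, 4, 2, 7, 3, 0]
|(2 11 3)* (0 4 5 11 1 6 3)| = |(0 4 5 11)(1 6 3 2)| = 4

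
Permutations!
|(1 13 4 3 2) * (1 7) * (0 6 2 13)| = |(0 6 2 7 1)(3 13 4)| = 15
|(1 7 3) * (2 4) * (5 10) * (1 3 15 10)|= 10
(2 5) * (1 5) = (1 5 2) = [0, 5, 1, 3, 4, 2]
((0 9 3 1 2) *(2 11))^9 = (0 1)(2 3)(9 11) = [1, 0, 3, 2, 4, 5, 6, 7, 8, 11, 10, 9]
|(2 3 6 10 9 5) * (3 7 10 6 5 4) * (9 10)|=|(10)(2 7 9 4 3 5)|=6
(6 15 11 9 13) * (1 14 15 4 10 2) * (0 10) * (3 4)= [10, 14, 1, 4, 0, 5, 3, 7, 8, 13, 2, 9, 12, 6, 15, 11]= (0 10 2 1 14 15 11 9 13 6 3 4)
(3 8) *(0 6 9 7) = (0 6 9 7)(3 8) = [6, 1, 2, 8, 4, 5, 9, 0, 3, 7]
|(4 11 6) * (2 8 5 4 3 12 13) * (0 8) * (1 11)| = |(0 8 5 4 1 11 6 3 12 13 2)| = 11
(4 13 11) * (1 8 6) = (1 8 6)(4 13 11) = [0, 8, 2, 3, 13, 5, 1, 7, 6, 9, 10, 4, 12, 11]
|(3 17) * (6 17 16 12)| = 5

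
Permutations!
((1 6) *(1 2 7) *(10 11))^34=(11)(1 2)(6 7)=[0, 2, 1, 3, 4, 5, 7, 6, 8, 9, 10, 11]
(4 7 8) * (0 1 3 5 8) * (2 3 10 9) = [1, 10, 3, 5, 7, 8, 6, 0, 4, 2, 9] = (0 1 10 9 2 3 5 8 4 7)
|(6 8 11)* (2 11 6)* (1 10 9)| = |(1 10 9)(2 11)(6 8)| = 6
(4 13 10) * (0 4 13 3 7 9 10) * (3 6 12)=(0 4 6 12 3 7 9 10 13)=[4, 1, 2, 7, 6, 5, 12, 9, 8, 10, 13, 11, 3, 0]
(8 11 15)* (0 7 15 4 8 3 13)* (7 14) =(0 14 7 15 3 13)(4 8 11) =[14, 1, 2, 13, 8, 5, 6, 15, 11, 9, 10, 4, 12, 0, 7, 3]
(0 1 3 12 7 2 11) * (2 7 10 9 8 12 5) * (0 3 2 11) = (0 1 2)(3 5 11)(8 12 10 9) = [1, 2, 0, 5, 4, 11, 6, 7, 12, 8, 9, 3, 10]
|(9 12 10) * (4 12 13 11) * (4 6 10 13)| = |(4 12 13 11 6 10 9)| = 7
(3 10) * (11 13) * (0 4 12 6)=(0 4 12 6)(3 10)(11 13)=[4, 1, 2, 10, 12, 5, 0, 7, 8, 9, 3, 13, 6, 11]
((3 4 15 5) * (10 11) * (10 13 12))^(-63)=(3 4 15 5)(10 11 13 12)=[0, 1, 2, 4, 15, 3, 6, 7, 8, 9, 11, 13, 10, 12, 14, 5]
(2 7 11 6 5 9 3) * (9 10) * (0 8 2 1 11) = (0 8 2 7)(1 11 6 5 10 9 3) = [8, 11, 7, 1, 4, 10, 5, 0, 2, 3, 9, 6]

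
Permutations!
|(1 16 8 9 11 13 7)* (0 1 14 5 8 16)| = 14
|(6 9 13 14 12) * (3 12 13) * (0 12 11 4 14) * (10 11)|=10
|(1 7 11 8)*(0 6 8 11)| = 5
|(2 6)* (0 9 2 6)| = 3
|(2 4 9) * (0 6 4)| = 5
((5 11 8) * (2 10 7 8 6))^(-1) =[0, 1, 6, 3, 4, 8, 11, 10, 7, 9, 2, 5] =(2 6 11 5 8 7 10)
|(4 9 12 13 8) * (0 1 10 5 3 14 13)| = |(0 1 10 5 3 14 13 8 4 9 12)| = 11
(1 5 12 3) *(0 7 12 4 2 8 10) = (0 7 12 3 1 5 4 2 8 10) = [7, 5, 8, 1, 2, 4, 6, 12, 10, 9, 0, 11, 3]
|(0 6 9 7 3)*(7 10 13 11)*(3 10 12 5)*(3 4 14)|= |(0 6 9 12 5 4 14 3)(7 10 13 11)|= 8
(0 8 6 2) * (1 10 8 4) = (0 4 1 10 8 6 2) = [4, 10, 0, 3, 1, 5, 2, 7, 6, 9, 8]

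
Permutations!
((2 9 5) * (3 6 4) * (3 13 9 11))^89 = [0, 1, 11, 6, 13, 2, 4, 7, 8, 5, 10, 3, 12, 9] = (2 11 3 6 4 13 9 5)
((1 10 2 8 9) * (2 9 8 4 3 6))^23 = (1 9 10)(2 6 3 4) = [0, 9, 6, 4, 2, 5, 3, 7, 8, 10, 1]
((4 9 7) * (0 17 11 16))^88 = [0, 1, 2, 3, 9, 5, 6, 4, 8, 7, 10, 11, 12, 13, 14, 15, 16, 17] = (17)(4 9 7)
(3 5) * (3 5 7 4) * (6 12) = (3 7 4)(6 12) = [0, 1, 2, 7, 3, 5, 12, 4, 8, 9, 10, 11, 6]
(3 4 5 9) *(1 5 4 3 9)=(9)(1 5)=[0, 5, 2, 3, 4, 1, 6, 7, 8, 9]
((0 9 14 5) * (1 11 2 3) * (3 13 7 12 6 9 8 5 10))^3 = (1 13 6 10 11 7 9 3 2 12 14) = [0, 13, 12, 2, 4, 5, 10, 9, 8, 3, 11, 7, 14, 6, 1]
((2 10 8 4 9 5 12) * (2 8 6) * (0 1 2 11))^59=[11, 0, 1, 3, 8, 9, 10, 7, 12, 4, 2, 6, 5]=(0 11 6 10 2 1)(4 8 12 5 9)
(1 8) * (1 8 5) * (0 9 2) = [9, 5, 0, 3, 4, 1, 6, 7, 8, 2] = (0 9 2)(1 5)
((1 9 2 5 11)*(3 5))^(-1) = (1 11 5 3 2 9) = [0, 11, 9, 2, 4, 3, 6, 7, 8, 1, 10, 5]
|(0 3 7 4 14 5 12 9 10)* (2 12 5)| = |(0 3 7 4 14 2 12 9 10)| = 9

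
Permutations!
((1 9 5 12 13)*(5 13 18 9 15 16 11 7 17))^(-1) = [0, 13, 2, 3, 4, 17, 6, 11, 8, 18, 10, 16, 5, 9, 14, 1, 15, 7, 12] = (1 13 9 18 12 5 17 7 11 16 15)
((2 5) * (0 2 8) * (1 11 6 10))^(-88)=(11)=[0, 1, 2, 3, 4, 5, 6, 7, 8, 9, 10, 11]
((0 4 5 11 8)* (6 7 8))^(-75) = [5, 1, 2, 3, 11, 6, 8, 0, 4, 9, 10, 7] = (0 5 6 8 4 11 7)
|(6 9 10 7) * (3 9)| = |(3 9 10 7 6)| = 5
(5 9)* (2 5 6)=[0, 1, 5, 3, 4, 9, 2, 7, 8, 6]=(2 5 9 6)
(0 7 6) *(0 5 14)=(0 7 6 5 14)=[7, 1, 2, 3, 4, 14, 5, 6, 8, 9, 10, 11, 12, 13, 0]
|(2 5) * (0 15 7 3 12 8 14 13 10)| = 18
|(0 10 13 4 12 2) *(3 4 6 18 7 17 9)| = |(0 10 13 6 18 7 17 9 3 4 12 2)| = 12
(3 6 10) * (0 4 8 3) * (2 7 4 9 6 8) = (0 9 6 10)(2 7 4)(3 8) = [9, 1, 7, 8, 2, 5, 10, 4, 3, 6, 0]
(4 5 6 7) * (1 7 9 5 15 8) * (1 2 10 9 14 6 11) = (1 7 4 15 8 2 10 9 5 11)(6 14) = [0, 7, 10, 3, 15, 11, 14, 4, 2, 5, 9, 1, 12, 13, 6, 8]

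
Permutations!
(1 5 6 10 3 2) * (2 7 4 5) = [0, 2, 1, 7, 5, 6, 10, 4, 8, 9, 3] = (1 2)(3 7 4 5 6 10)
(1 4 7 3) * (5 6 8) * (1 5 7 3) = [0, 4, 2, 5, 3, 6, 8, 1, 7] = (1 4 3 5 6 8 7)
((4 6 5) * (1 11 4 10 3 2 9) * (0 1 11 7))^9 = (2 9 11 4 6 5 10 3) = [0, 1, 9, 2, 6, 10, 5, 7, 8, 11, 3, 4]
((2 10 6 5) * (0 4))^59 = (0 4)(2 5 6 10) = [4, 1, 5, 3, 0, 6, 10, 7, 8, 9, 2]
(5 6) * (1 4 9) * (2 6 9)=(1 4 2 6 5 9)=[0, 4, 6, 3, 2, 9, 5, 7, 8, 1]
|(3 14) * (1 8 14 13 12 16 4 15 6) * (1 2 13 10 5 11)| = |(1 8 14 3 10 5 11)(2 13 12 16 4 15 6)| = 7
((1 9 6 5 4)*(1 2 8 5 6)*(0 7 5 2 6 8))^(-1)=[2, 9, 8, 3, 5, 7, 4, 0, 6, 1]=(0 2 8 6 4 5 7)(1 9)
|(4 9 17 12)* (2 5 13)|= |(2 5 13)(4 9 17 12)|= 12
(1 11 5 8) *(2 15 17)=(1 11 5 8)(2 15 17)=[0, 11, 15, 3, 4, 8, 6, 7, 1, 9, 10, 5, 12, 13, 14, 17, 16, 2]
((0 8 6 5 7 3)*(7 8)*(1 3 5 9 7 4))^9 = (0 4 1 3)(5 7 9 6 8) = [4, 3, 2, 0, 1, 7, 8, 9, 5, 6]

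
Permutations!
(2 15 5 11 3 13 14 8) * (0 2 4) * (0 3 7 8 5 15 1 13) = (15)(0 2 1 13 14 5 11 7 8 4 3) = [2, 13, 1, 0, 3, 11, 6, 8, 4, 9, 10, 7, 12, 14, 5, 15]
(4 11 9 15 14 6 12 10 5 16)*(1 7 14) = [0, 7, 2, 3, 11, 16, 12, 14, 8, 15, 5, 9, 10, 13, 6, 1, 4] = (1 7 14 6 12 10 5 16 4 11 9 15)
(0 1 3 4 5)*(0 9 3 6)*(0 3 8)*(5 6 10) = [1, 10, 2, 4, 6, 9, 3, 7, 0, 8, 5] = (0 1 10 5 9 8)(3 4 6)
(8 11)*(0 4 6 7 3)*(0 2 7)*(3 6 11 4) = (0 3 2 7 6)(4 11 8) = [3, 1, 7, 2, 11, 5, 0, 6, 4, 9, 10, 8]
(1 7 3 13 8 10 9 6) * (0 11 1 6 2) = (0 11 1 7 3 13 8 10 9 2) = [11, 7, 0, 13, 4, 5, 6, 3, 10, 2, 9, 1, 12, 8]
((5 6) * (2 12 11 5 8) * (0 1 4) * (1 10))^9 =(0 10 1 4)(2 5)(6 12)(8 11) =[10, 4, 5, 3, 0, 2, 12, 7, 11, 9, 1, 8, 6]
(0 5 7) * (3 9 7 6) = (0 5 6 3 9 7) = [5, 1, 2, 9, 4, 6, 3, 0, 8, 7]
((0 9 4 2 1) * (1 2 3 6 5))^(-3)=[6, 3, 2, 0, 1, 4, 9, 7, 8, 5]=(0 6 9 5 4 1 3)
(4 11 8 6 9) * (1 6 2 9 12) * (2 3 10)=(1 6 12)(2 9 4 11 8 3 10)=[0, 6, 9, 10, 11, 5, 12, 7, 3, 4, 2, 8, 1]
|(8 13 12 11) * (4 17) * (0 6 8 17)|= |(0 6 8 13 12 11 17 4)|= 8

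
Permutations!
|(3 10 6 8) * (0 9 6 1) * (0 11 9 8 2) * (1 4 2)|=12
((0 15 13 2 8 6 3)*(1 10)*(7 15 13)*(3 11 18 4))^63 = (18)(1 10)(7 15) = [0, 10, 2, 3, 4, 5, 6, 15, 8, 9, 1, 11, 12, 13, 14, 7, 16, 17, 18]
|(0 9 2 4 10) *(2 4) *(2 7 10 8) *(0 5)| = |(0 9 4 8 2 7 10 5)| = 8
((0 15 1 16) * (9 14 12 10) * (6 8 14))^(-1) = (0 16 1 15)(6 9 10 12 14 8) = [16, 15, 2, 3, 4, 5, 9, 7, 6, 10, 12, 11, 14, 13, 8, 0, 1]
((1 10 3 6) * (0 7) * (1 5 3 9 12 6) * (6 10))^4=(9 12 10)=[0, 1, 2, 3, 4, 5, 6, 7, 8, 12, 9, 11, 10]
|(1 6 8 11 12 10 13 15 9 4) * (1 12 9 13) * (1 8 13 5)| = |(1 6 13 15 5)(4 12 10 8 11 9)| = 30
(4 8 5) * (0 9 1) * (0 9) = (1 9)(4 8 5) = [0, 9, 2, 3, 8, 4, 6, 7, 5, 1]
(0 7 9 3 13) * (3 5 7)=[3, 1, 2, 13, 4, 7, 6, 9, 8, 5, 10, 11, 12, 0]=(0 3 13)(5 7 9)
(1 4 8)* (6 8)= (1 4 6 8)= [0, 4, 2, 3, 6, 5, 8, 7, 1]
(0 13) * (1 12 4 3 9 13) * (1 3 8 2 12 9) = (0 3 1 9 13)(2 12 4 8) = [3, 9, 12, 1, 8, 5, 6, 7, 2, 13, 10, 11, 4, 0]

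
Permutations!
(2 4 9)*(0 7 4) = (0 7 4 9 2) = [7, 1, 0, 3, 9, 5, 6, 4, 8, 2]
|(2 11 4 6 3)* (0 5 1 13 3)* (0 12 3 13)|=|(13)(0 5 1)(2 11 4 6 12 3)|=6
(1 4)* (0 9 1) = [9, 4, 2, 3, 0, 5, 6, 7, 8, 1] = (0 9 1 4)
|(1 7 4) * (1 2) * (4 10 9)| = 6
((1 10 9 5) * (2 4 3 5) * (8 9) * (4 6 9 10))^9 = (1 4 3 5)(8 10) = [0, 4, 2, 5, 3, 1, 6, 7, 10, 9, 8]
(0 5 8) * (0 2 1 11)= (0 5 8 2 1 11)= [5, 11, 1, 3, 4, 8, 6, 7, 2, 9, 10, 0]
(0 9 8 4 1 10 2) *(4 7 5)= (0 9 8 7 5 4 1 10 2)= [9, 10, 0, 3, 1, 4, 6, 5, 7, 8, 2]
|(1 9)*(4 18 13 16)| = 4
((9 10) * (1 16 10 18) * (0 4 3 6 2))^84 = (0 2 6 3 4)(1 18 9 10 16) = [2, 18, 6, 4, 0, 5, 3, 7, 8, 10, 16, 11, 12, 13, 14, 15, 1, 17, 9]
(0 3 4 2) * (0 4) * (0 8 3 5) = [5, 1, 4, 8, 2, 0, 6, 7, 3] = (0 5)(2 4)(3 8)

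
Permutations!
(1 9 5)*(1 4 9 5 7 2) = [0, 5, 1, 3, 9, 4, 6, 2, 8, 7] = (1 5 4 9 7 2)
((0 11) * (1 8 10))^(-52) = (11)(1 10 8) = [0, 10, 2, 3, 4, 5, 6, 7, 1, 9, 8, 11]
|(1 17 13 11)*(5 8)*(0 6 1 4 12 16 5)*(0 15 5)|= |(0 6 1 17 13 11 4 12 16)(5 8 15)|= 9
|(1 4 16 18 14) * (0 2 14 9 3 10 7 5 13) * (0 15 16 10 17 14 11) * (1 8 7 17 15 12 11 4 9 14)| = |(0 2 4 10 17 1 9 3 15 16 18 14 8 7 5 13 12 11)| = 18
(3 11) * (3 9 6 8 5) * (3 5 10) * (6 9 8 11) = (3 6 11 8 10) = [0, 1, 2, 6, 4, 5, 11, 7, 10, 9, 3, 8]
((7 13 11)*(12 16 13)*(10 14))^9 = [0, 1, 2, 3, 4, 5, 6, 11, 8, 9, 14, 13, 7, 16, 10, 15, 12] = (7 11 13 16 12)(10 14)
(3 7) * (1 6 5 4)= (1 6 5 4)(3 7)= [0, 6, 2, 7, 1, 4, 5, 3]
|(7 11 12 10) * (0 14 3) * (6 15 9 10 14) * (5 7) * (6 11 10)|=|(0 11 12 14 3)(5 7 10)(6 15 9)|=15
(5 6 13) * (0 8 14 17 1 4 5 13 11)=[8, 4, 2, 3, 5, 6, 11, 7, 14, 9, 10, 0, 12, 13, 17, 15, 16, 1]=(0 8 14 17 1 4 5 6 11)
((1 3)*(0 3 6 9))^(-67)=(0 6 3 9 1)=[6, 0, 2, 9, 4, 5, 3, 7, 8, 1]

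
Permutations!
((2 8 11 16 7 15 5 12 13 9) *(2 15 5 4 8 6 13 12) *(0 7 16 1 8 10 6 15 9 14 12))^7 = (16)(0 6 2 12 10 5 14 4 7 13 15)(1 8 11) = [6, 8, 12, 3, 7, 14, 2, 13, 11, 9, 5, 1, 10, 15, 4, 0, 16]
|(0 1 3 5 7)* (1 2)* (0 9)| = 7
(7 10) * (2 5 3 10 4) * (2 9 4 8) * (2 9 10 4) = (2 5 3 4 10 7 8 9) = [0, 1, 5, 4, 10, 3, 6, 8, 9, 2, 7]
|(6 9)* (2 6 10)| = 4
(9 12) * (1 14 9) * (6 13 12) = (1 14 9 6 13 12) = [0, 14, 2, 3, 4, 5, 13, 7, 8, 6, 10, 11, 1, 12, 9]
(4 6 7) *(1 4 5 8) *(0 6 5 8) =[6, 4, 2, 3, 5, 0, 7, 8, 1] =(0 6 7 8 1 4 5)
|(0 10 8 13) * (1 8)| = 5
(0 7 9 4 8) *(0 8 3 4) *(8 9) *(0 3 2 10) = [7, 1, 10, 4, 2, 5, 6, 8, 9, 3, 0] = (0 7 8 9 3 4 2 10)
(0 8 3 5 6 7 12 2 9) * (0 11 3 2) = [8, 1, 9, 5, 4, 6, 7, 12, 2, 11, 10, 3, 0] = (0 8 2 9 11 3 5 6 7 12)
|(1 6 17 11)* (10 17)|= 5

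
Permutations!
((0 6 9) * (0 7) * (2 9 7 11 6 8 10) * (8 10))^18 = (0 11 10 6 2 7 9) = [11, 1, 7, 3, 4, 5, 2, 9, 8, 0, 6, 10]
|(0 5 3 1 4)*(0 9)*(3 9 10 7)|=15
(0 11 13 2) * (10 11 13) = [13, 1, 0, 3, 4, 5, 6, 7, 8, 9, 11, 10, 12, 2] = (0 13 2)(10 11)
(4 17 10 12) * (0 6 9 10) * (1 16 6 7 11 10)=[7, 16, 2, 3, 17, 5, 9, 11, 8, 1, 12, 10, 4, 13, 14, 15, 6, 0]=(0 7 11 10 12 4 17)(1 16 6 9)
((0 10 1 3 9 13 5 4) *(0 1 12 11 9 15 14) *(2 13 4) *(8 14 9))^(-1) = (0 14 8 11 12 10)(1 4 9 15 3)(2 5 13) = [14, 4, 5, 1, 9, 13, 6, 7, 11, 15, 0, 12, 10, 2, 8, 3]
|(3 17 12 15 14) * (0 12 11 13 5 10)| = |(0 12 15 14 3 17 11 13 5 10)| = 10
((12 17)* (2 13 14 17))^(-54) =(2 13 14 17 12) =[0, 1, 13, 3, 4, 5, 6, 7, 8, 9, 10, 11, 2, 14, 17, 15, 16, 12]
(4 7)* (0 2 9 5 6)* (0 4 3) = (0 2 9 5 6 4 7 3) = [2, 1, 9, 0, 7, 6, 4, 3, 8, 5]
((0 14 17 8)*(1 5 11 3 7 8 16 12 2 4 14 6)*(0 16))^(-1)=(0 17 14 4 2 12 16 8 7 3 11 5 1 6)=[17, 6, 12, 11, 2, 1, 0, 3, 7, 9, 10, 5, 16, 13, 4, 15, 8, 14]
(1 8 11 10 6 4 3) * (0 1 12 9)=(0 1 8 11 10 6 4 3 12 9)=[1, 8, 2, 12, 3, 5, 4, 7, 11, 0, 6, 10, 9]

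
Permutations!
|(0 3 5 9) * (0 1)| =5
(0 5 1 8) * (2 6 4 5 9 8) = (0 9 8)(1 2 6 4 5) = [9, 2, 6, 3, 5, 1, 4, 7, 0, 8]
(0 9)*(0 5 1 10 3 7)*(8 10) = [9, 8, 2, 7, 4, 1, 6, 0, 10, 5, 3] = (0 9 5 1 8 10 3 7)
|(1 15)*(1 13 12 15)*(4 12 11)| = |(4 12 15 13 11)| = 5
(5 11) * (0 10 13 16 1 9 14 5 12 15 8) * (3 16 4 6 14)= (0 10 13 4 6 14 5 11 12 15 8)(1 9 3 16)= [10, 9, 2, 16, 6, 11, 14, 7, 0, 3, 13, 12, 15, 4, 5, 8, 1]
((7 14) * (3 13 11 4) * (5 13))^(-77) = (3 11 5 4 13)(7 14) = [0, 1, 2, 11, 13, 4, 6, 14, 8, 9, 10, 5, 12, 3, 7]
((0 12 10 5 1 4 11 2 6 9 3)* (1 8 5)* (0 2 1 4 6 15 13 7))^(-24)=(0 10 11 6 3 15 7 12 4 1 9 2 13)=[10, 9, 13, 15, 1, 5, 3, 12, 8, 2, 11, 6, 4, 0, 14, 7]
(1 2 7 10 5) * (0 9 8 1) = (0 9 8 1 2 7 10 5) = [9, 2, 7, 3, 4, 0, 6, 10, 1, 8, 5]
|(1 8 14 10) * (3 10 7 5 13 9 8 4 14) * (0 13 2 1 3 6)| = 30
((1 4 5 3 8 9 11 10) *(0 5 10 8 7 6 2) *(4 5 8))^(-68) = (0 4 3)(1 6 9)(2 11 5)(7 8 10) = [4, 6, 11, 0, 3, 2, 9, 8, 10, 1, 7, 5]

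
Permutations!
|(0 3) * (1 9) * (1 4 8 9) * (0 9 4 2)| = |(0 3 9 2)(4 8)| = 4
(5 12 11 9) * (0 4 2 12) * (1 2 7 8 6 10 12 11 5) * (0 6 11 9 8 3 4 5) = [5, 2, 9, 4, 7, 6, 10, 3, 11, 1, 12, 8, 0] = (0 5 6 10 12)(1 2 9)(3 4 7)(8 11)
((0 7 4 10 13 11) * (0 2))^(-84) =[0, 1, 2, 3, 4, 5, 6, 7, 8, 9, 10, 11, 12, 13] =(13)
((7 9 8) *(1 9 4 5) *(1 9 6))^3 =(1 6)(4 8 5 7 9) =[0, 6, 2, 3, 8, 7, 1, 9, 5, 4]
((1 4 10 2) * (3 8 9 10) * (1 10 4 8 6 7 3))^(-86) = (10)(1 9)(3 6 7)(4 8) = [0, 9, 2, 6, 8, 5, 7, 3, 4, 1, 10]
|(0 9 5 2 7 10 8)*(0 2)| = 12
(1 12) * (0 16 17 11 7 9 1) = [16, 12, 2, 3, 4, 5, 6, 9, 8, 1, 10, 7, 0, 13, 14, 15, 17, 11] = (0 16 17 11 7 9 1 12)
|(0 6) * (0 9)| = |(0 6 9)| = 3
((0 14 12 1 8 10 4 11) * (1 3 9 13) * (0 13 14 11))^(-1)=(0 4 10 8 1 13 11)(3 12 14 9)=[4, 13, 2, 12, 10, 5, 6, 7, 1, 3, 8, 0, 14, 11, 9]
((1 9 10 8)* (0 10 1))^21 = (10)(1 9) = [0, 9, 2, 3, 4, 5, 6, 7, 8, 1, 10]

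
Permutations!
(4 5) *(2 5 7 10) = (2 5 4 7 10) = [0, 1, 5, 3, 7, 4, 6, 10, 8, 9, 2]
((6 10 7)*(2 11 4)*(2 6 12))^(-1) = [0, 1, 12, 3, 11, 5, 4, 10, 8, 9, 6, 2, 7] = (2 12 7 10 6 4 11)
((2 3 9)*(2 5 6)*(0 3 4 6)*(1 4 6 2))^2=(0 9)(1 2)(3 5)(4 6)=[9, 2, 1, 5, 6, 3, 4, 7, 8, 0]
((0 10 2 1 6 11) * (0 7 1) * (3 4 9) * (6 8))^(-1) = (0 2 10)(1 7 11 6 8)(3 9 4) = [2, 7, 10, 9, 3, 5, 8, 11, 1, 4, 0, 6]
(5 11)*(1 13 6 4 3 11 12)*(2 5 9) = [0, 13, 5, 11, 3, 12, 4, 7, 8, 2, 10, 9, 1, 6] = (1 13 6 4 3 11 9 2 5 12)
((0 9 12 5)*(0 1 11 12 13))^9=[0, 11, 2, 3, 4, 1, 6, 7, 8, 9, 10, 12, 5, 13]=(13)(1 11 12 5)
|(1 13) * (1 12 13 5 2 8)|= |(1 5 2 8)(12 13)|= 4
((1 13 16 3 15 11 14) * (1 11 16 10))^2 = [0, 10, 2, 16, 4, 5, 6, 7, 8, 9, 13, 11, 12, 1, 14, 3, 15] = (1 10 13)(3 16 15)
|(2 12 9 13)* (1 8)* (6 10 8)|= 4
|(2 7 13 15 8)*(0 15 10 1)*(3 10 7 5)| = 8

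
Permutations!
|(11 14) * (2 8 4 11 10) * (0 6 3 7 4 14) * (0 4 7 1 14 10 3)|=|(0 6)(1 14 3)(2 8 10)(4 11)|=6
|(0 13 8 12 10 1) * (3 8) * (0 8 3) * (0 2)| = 12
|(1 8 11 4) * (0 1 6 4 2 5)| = 6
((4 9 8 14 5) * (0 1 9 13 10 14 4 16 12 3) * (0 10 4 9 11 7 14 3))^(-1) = (0 12 16 5 14 7 11 1)(3 10)(4 13)(8 9) = [12, 0, 2, 10, 13, 14, 6, 11, 9, 8, 3, 1, 16, 4, 7, 15, 5]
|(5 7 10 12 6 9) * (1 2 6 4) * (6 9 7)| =|(1 2 9 5 6 7 10 12 4)| =9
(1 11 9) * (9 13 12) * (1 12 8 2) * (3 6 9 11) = (1 3 6 9 12 11 13 8 2) = [0, 3, 1, 6, 4, 5, 9, 7, 2, 12, 10, 13, 11, 8]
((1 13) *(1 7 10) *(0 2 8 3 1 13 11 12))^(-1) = (0 12 11 1 3 8 2)(7 13 10) = [12, 3, 0, 8, 4, 5, 6, 13, 2, 9, 7, 1, 11, 10]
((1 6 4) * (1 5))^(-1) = [0, 5, 2, 3, 6, 4, 1] = (1 5 4 6)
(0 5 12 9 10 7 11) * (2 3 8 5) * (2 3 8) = (0 3 2 8 5 12 9 10 7 11) = [3, 1, 8, 2, 4, 12, 6, 11, 5, 10, 7, 0, 9]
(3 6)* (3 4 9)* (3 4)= (3 6)(4 9)= [0, 1, 2, 6, 9, 5, 3, 7, 8, 4]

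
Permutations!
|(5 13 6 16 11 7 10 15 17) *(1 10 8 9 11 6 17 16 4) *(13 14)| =|(1 10 15 16 6 4)(5 14 13 17)(7 8 9 11)| =12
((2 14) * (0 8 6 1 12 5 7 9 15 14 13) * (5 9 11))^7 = (0 14 12 8 2 9 6 13 15 1)(5 7 11) = [14, 0, 9, 3, 4, 7, 13, 11, 2, 6, 10, 5, 8, 15, 12, 1]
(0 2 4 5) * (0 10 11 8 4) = [2, 1, 0, 3, 5, 10, 6, 7, 4, 9, 11, 8] = (0 2)(4 5 10 11 8)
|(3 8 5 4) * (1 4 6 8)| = 3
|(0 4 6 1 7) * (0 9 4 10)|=|(0 10)(1 7 9 4 6)|=10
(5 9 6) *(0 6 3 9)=(0 6 5)(3 9)=[6, 1, 2, 9, 4, 0, 5, 7, 8, 3]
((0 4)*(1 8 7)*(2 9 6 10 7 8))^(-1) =(0 4)(1 7 10 6 9 2) =[4, 7, 1, 3, 0, 5, 9, 10, 8, 2, 6]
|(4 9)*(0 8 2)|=|(0 8 2)(4 9)|=6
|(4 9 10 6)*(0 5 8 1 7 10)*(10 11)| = 10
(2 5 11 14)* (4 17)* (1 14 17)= [0, 14, 5, 3, 1, 11, 6, 7, 8, 9, 10, 17, 12, 13, 2, 15, 16, 4]= (1 14 2 5 11 17 4)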